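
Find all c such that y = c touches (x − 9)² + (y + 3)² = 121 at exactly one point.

For a tangent, require d(centre, line) = r = 11.
|0·9 + 1·(−3) − c| / √1 = 11
|c − (−3)| = 11, so c = 8 or c = −14.

c = −14 or c = 8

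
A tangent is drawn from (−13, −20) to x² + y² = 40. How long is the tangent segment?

With centre O = (0, 0), |OP|² = 569 and r² = 40.
By the tangent–radius right angle, tangent length = √(|PO|² − r²) = √529 = 23.

23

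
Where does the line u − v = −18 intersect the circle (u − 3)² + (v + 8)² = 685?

(−23, −5) and (0, 18)

Substitute v = u + 18:
2u² + 46u = 0  ⟹  u² + 23u = 0
u = 0 or u = −23, giving (0, 18) and (−23, −5).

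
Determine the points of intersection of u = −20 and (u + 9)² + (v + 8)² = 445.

The line gives u = −20. Substituting into the circle:
v² + 16v − 260 = 0
v = 10 or v = −26, giving (−20, 10) and (−20, −26).

(−20, −26) and (−20, 10)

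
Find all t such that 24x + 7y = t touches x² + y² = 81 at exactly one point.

For a tangent, require d(centre, line) = r = 9.
|24·0 + 7·0 − t| / √625 = 9
|t| = 9·25, so t = 225 or t = −225.

t = −225 or t = 225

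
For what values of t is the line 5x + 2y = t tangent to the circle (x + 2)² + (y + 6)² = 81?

t = −22 ± 9√29

Tangency holds when the distance from the centre (−2, −6) to the line equals the radius 9:
|5·(−2) + 2·(−6) − t| / √29 = 9
|t − (−22)| = 9√29.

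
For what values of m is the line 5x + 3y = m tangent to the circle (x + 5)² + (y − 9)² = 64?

For a tangent, require d(centre, line) = r = 8.
|5·(−5) + 3·9 − m| / √34 = 8
|m − (2)| = 8√34.

m = 2 ± 8√34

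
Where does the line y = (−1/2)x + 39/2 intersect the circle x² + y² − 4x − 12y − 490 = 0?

From the line, y = (39 − x)/2. Substituting:
5x² − 70x − 1375 = 0  ⟹  x² − 14x − 275 = 0
x = 25 or x = −11, giving (25, 7) and (−11, 25).

(−11, 25) and (25, 7)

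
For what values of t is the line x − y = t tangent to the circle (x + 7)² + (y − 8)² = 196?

For a tangent, require d(centre, line) = r = 14.
|1·(−7) − 1·8 − t| / √2 = 14
|t − (−15)| = 14√2.

t = −15 ± 14√2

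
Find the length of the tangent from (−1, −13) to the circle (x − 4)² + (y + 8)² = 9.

The centre is (4, −8) and r = 3. The square of the distance from P to the centre is 25 + 25 = 50.
By the tangent–radius right angle, tangent length = √(|PO|² − r²) = √41.

√41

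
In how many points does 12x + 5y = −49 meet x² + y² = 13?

0

Substituting the line into the circle gives 169x² + 1176x + 2076 = 0.
Discriminant = (1176)² − 4·169·(2076) = −20400 < 0.
No real roots: the line does not meet the circle.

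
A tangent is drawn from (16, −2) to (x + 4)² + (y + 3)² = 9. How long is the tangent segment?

Centre (−4, −3), r² = 9. |PO|² = (20)² + (1)² = 401.
Power of the point: PT² = |PO|² − r² = 392, so PT = 14√2.

14√2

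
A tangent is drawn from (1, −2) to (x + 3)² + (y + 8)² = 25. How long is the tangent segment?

With centre O = (−3, −8), |OP|² = 52 and r² = 25.
By the tangent–radius right angle, tangent length = √(|PO|² − r²) = √27 = 3√3.

3√3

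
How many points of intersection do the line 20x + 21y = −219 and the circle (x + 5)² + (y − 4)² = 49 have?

d² = (20·(−5) + 21·4 − (−219))²/841 = 49; r² = 49.
Since d² = r², the line is tangent.

1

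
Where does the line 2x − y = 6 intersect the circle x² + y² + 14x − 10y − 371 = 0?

Express y = 2x − 6 and substitute into the circle:
5x² − 30x − 275 = 0  ⟹  x² − 6x − 55 = 0
x = 11 or x = −5, giving (11, 16) and (−5, −16).

(−5, −16) and (11, 16)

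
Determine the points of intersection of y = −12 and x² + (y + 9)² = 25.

From the line, y = −12. Substituting:
x² − 16 = 0
x = 4 or x = −4, giving (4, −12) and (−4, −12).

(−4, −12) and (4, −12)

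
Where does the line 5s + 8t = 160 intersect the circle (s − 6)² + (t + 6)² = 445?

Substitute t = (160 − 5s)/8:
89s² − 2848s + 17088 = 0  ⟹  s² − 32s + 192 = 0
s = 24 or s = 8, giving (24, 5) and (8, 15).

(8, 15) and (24, 5)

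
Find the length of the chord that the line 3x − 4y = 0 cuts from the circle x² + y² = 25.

10

Express y = (3x)/4 and substitute into the circle:
25x² − 400 = 0  ⟹  x² − 16 = 0
x = 4 or x = −4, giving (4, 3) and (−4, −3).
|(4, 3) − (−4, −3)| = √((8)² + (6)²) = 10.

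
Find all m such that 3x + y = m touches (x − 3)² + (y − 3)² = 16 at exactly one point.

m = 12 ± 4√10

For a tangent, require d(centre, line) = r = 4.
|3·3 + 1·3 − m| / √10 = 4
|m − (12)| = 4√10.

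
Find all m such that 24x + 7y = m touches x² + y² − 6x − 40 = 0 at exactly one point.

m = −103 or m = 247

The line touches the circle iff its distance from (3, 0) is 7:
|24·3 + 7·0 − m| / √625 = 7
|m − (72)| = 7·25, so m = 247 or m = −103.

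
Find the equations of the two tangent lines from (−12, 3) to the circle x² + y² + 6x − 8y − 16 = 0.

5x − 4y = −72 and 4x + 5y = −33

Let a tangent through (−12, 3) have slope m. Its distance from (−3, 4) must equal √41:
[m·(9) − (1)]² = 41(m² + 1)
20m² − 9m − 20 = 0, so m = 5/4 or m = −4/5.
Through (−12, 3) these give 5x − 4y = −72 and 4x + 5y = −33.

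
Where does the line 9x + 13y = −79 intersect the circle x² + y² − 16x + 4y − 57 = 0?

(−3, −4) and (10, −13)

Substitute y = (−79 − 9x)/13:
250x² − 1750x − 7500 = 0  ⟹  x² − 7x − 30 = 0
x = 10 or x = −3, giving (10, −13) and (−3, −4).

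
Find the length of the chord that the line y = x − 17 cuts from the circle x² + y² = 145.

√2

The distance from (0, 0) to the line is 17/√2, and r² = 145.
Chord = 2√(r² − d²) = 2·√(1/2) = √2.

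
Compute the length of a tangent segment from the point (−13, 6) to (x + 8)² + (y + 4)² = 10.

Centre (−8, −4), r² = 10. |PO|² = (−5)² + (10)² = 125.
By the tangent–radius right angle, tangent length = √(|PO|² − r²) = √115.

√115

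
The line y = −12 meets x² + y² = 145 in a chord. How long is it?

2

Express y = −12 and substitute into the circle:
x² − 1 = 0
x = 1 or x = −1, giving (1, −12) and (−1, −12).
Chord length = distance between (1, −12) and (−1, −12) = √4 = 2.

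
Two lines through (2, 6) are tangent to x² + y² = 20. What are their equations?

Write the tangent as mx − y + (6 − m·(2)) = 0 and set its distance from the centre to 2√5:
(−2m − (−6))² = 20(m² + 1)
2m² + 3m − 2 = 0, so m = 1/2 or m = −2.
With m = 1/2: x − 2y = −10. With m = −2: 2x + y = 10.

x − 2y = −10 and 2x + y = 10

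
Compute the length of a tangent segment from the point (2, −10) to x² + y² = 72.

With centre O = (0, 0), |OP|² = 104 and r² = 72.
The tangent meets the radius at right angles, so tangent² = |PO|² − r² = 104 − 72 = 32.

4√2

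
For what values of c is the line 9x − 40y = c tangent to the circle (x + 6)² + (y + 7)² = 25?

c = 21 or c = 431

Tangency holds when the distance from the centre (−6, −7) to the line equals the radius 5:
|9·(−6) − 40·(−7) − c| / √1681 = 5
|c − (226)| = 5·41, so c = 431 or c = 21.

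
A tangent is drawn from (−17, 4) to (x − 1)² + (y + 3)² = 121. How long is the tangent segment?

6√7

With centre O = (1, −3), |OP|² = 373 and r² = 121.
By the tangent–radius right angle, tangent length = √(|PO|² − r²) = √252 = 6√7.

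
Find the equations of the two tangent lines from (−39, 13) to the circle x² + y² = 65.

4x + 7y = −65 and x + 8y = 65

Write the tangent as mx − y + (13 − m·(−39)) = 0 and set its distance from the centre to √65:
(39m − (−13))² = 65(m² + 1)
56m² + 39m + 4 = 0, so m = −4/7 or m = −1/8.
With m = −4/7: 4x + 7y = −65. With m = −1/8: x + 8y = 65.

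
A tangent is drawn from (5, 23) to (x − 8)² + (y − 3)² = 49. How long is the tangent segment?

6√10

With centre O = (8, 3), |OP|² = 409 and r² = 49.
The tangent meets the radius at right angles, so tangent² = |PO|² − r² = 409 − 49 = 360.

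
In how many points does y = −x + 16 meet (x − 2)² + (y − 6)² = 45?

2

Substituting the line into the circle gives 2x² − 24x + 59 = 0.
Δ = 576 − 472 = 104.
Two real roots: the line is a secant.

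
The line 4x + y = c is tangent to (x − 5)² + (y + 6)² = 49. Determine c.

For a tangent, require d(centre, line) = r = 7.
|4·5 + 1·(−6) − c| / √17 = 7
|c − (14)| = 7√17.

c = 14 ± 7√17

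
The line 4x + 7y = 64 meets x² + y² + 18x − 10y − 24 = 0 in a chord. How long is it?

Centre (−9, 5), r² = 130. Perpendicular distance d from centre to line = |−65| / √65 = 65/√65.
Half the chord is √(r² − d²) = √(65), so the full chord is 2√65.

2√65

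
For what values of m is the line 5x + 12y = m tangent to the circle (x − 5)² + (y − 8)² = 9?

m = 82 or m = 160

Tangency holds when the distance from the centre (5, 8) to the line equals the radius 3:
|5·5 + 12·8 − m| / √169 = 3
|m − (121)| = 3·13, so m = 160 or m = 82.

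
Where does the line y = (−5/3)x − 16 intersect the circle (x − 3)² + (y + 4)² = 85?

Express y = (−48 − 5x)/3 and substitute into the circle:
34x² + 306x + 612 = 0  ⟹  x² + 9x + 18 = 0
x = −3 or x = −6, giving (−3, −11) and (−6, −6).

(−6, −6) and (−3, −11)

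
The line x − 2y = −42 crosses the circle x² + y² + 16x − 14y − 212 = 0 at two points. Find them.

(−26, 8) and (2, 22)

Express y = (42 + x)/2 and substitute into the circle:
5x² + 120x − 260 = 0  ⟹  x² + 24x − 52 = 0
x = 2 or x = −26, giving (2, 22) and (−26, 8).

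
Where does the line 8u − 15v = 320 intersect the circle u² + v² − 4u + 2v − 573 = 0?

From the line, v = (−320 + 8u)/15. Substituting:
289u² − 5780u − 36125 = 0  ⟹  u² − 20u − 125 = 0
u = 25 or u = −5, giving (25, −8) and (−5, −24).

(−5, −24) and (25, −8)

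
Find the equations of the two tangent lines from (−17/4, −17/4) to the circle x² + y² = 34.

Write the tangent as mx − y + (−17/4 − m·(−17/4)) = 0 and set its distance from the centre to √34:
(17/4m − (17/4))² = 34(m² + 1)
15m² + 34m + 15 = 0, so m = −3/5 or m = −5/3.
With m = −3/5: 3x + 5y = −34. With m = −5/3: 5x + 3y = −34.

3x + 5y = −34 and 5x + 3y = −34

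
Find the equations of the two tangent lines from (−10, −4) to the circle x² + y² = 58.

7x − 3y = −58 and 3x + 7y = −58

A line y − (−4) = m(x − (−10)) is tangent when its distance from (0, 0) is √58:
(10m − (4))² = 58(m² + 1)
21m² − 40m − 21 = 0, so m = 7/3 or m = −3/7.
With m = 7/3: 7x − 3y = −58. With m = −3/7: 3x + 7y = −58.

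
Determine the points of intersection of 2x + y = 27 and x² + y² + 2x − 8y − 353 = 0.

Substitute y = −2x + 27:
5x² − 90x + 160 = 0  ⟹  x² − 18x + 32 = 0
x = 16 or x = 2, giving (16, −5) and (2, 23).

(2, 23) and (16, −5)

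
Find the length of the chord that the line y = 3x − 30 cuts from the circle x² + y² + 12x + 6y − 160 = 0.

√10

The distance from (−6, −3) to the line is 45/√10, and r² = 205.
Half the chord is √(r² − d²) = √(5/2), so the full chord is √10.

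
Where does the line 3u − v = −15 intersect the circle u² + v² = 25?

(−5, 0) and (−4, 3)

From the line, v = 3u + 15. Substituting:
10u² + 90u + 200 = 0  ⟹  u² + 9u + 20 = 0
u = −4 or u = −5, giving (−4, 3) and (−5, 0).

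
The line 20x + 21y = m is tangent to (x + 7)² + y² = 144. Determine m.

For a tangent, require d(centre, line) = r = 12.
|20·(−7) + 21·0 − m| / √841 = 12
|m − (−140)| = 12·29, so m = 208 or m = −488.

m = −488 or m = 208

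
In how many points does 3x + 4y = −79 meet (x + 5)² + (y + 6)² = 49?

Substituting the line into the circle gives 25x² + 490x + 2641 = 0.
Discriminant = (490)² − 4·25·(2641) = −24000 < 0.
No real roots: the line does not meet the circle.

0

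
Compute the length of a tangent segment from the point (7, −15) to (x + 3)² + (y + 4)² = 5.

6√6

With centre O = (−3, −4), |OP|² = 221 and r² = 5.
The tangent meets the radius at right angles, so tangent² = |PO|² − r² = 221 − 5 = 216.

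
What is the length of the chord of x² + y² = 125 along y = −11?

The distance from (0, 0) to the line is 11, and r² = 125.
Chord = 2√(r² − d²) = 2·√(4) = 4.

4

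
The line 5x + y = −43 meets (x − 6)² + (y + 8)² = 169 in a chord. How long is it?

√26

Centre (6, −8), r² = 169. Perpendicular distance d from centre to line = |65| / √26 = 65/√26.
Half the chord is √(r² − d²) = √(13/2), so the full chord is √26.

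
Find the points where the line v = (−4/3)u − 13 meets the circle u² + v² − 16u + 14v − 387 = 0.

(−12, 3) and (12, −29)

Express v = (−39 − 4u)/3 and substitute into the circle:
25u² − 3600 = 0  ⟹  u² − 144 = 0
u = 12 or u = −12, giving (12, −29) and (−12, 3).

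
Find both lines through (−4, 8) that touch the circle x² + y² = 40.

3x − y = −20 and x + 3y = 20

Let a tangent through (−4, 8) have slope m. Its distance from (0, 0) must equal 2√10:
(4m − (−8))² = 40(m² + 1)
3m² − 8m − 3 = 0, so m = 3 or m = −1/3.
With m = 3: 3x − y = −20. With m = −1/3: x + 3y = 20.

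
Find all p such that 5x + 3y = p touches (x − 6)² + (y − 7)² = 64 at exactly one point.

The line touches the circle iff its distance from (6, 7) is 8:
|5·6 + 3·7 − p| / √34 = 8
|p − (51)| = 8√34.

p = 51 ± 8√34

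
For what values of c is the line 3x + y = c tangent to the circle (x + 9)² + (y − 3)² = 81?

c = −24 ± 9√10

For a tangent, require d(centre, line) = r = 9.
|3·(−9) + 1·3 − c| / √10 = 9
|c − (−24)| = 9√10.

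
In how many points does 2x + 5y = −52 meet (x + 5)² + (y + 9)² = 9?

2

d² = (2·(−5) + 5·(−9) − (−52))²/29 = 9/29; r² = 9.
Since d² < r², the line cuts the circle twice.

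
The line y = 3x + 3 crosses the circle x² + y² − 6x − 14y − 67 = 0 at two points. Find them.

(−2, −3) and (5, 18)

Express y = 3x + 3 and substitute into the circle:
10x² − 30x − 100 = 0  ⟹  x² − 3x − 10 = 0
x = 5 or x = −2, giving (5, 18) and (−2, −3).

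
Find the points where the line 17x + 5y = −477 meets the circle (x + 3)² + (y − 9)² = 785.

Substitute y = (−477 − 17x)/5:
314x² + 17898x + 253084 = 0  ⟹  x² + 57x + 806 = 0
x = −26 or x = −31, giving (−26, −7) and (−31, 10).

(−31, 10) and (−26, −7)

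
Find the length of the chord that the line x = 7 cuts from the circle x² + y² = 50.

2

The distance from (0, 0) to the line is 7, and r² = 50.
Chord = 2√(r² − d²) = 2·√(1) = 2.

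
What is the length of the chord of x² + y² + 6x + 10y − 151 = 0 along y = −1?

26

Centre (−3, −5), r² = 185. Perpendicular distance d from centre to line = |−4| / √1 = 4.
Half the chord is √(r² − d²) = √(169), so the full chord is 26.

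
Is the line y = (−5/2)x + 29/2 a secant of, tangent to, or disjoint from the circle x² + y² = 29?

tangent

Centre (0, 0), r² = 29. Distance² from centre to line = (−29)²/29 = 29.
Since d² = r², the line is tangent.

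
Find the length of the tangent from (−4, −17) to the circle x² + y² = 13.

2√73

With centre O = (0, 0), |OP|² = 305 and r² = 13.
The tangent meets the radius at right angles, so tangent² = |PO|² − r² = 305 − 13 = 292.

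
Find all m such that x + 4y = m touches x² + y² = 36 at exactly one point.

m = ±6√17

The line touches the circle iff its distance from (0, 0) is 6:
|1·0 + 4·0 − m| / √17 = 6
|m| = 6√17.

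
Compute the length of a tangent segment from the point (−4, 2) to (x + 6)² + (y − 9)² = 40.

The centre is (−6, 9) and r = 2√10. The square of the distance from P to the centre is 4 + 49 = 53.
By the tangent–radius right angle, tangent length = √(|PO|² − r²) = √13.

√13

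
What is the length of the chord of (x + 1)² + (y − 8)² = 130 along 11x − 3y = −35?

2√130

Centre (−1, 8), r² = 130. Perpendicular distance d from centre to line = |0| / √130 = 0/√130.
Half the chord is √(r² − d²) = √(130), so the full chord is 2√130.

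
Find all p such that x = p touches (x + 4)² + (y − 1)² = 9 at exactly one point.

p = −7 or p = −1

For a tangent, require d(centre, line) = r = 3.
|1·(−4) + 0·1 − p| / √1 = 3
|p − (−4)| = 3, so p = −1 or p = −7.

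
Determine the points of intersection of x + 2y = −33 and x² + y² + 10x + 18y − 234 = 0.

(−23, −5) and (9, −21)

From the line, y = (−33 − x)/2. Substituting:
5x² + 70x − 1035 = 0  ⟹  x² + 14x − 207 = 0
x = 9 or x = −23, giving (9, −21) and (−23, −5).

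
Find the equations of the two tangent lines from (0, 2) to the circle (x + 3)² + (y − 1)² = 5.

Write the tangent as mx − y + (2 − m·(0)) = 0 and set its distance from the centre to √5:
(−3m − (−1))² = 5(m² + 1)
2m² − 3m − 2 = 0, so m = 2 or m = −1/2.
Through (0, 2) these give 2x − y = −2 and x + 2y = 4.

2x − y = −2 and x + 2y = 4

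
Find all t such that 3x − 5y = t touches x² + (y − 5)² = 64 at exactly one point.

t = −25 ± 8√34

For a tangent, require d(centre, line) = r = 8.
|3·0 − 5·5 − t| / √34 = 8
|t − (−25)| = 8√34.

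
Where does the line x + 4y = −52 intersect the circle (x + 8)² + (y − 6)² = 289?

Substitute y = (−52 − x)/4:
17x² + 408x + 2176 = 0  ⟹  x² + 24x + 128 = 0
x = −8 or x = −16, giving (−8, −11) and (−16, −9).

(−16, −9) and (−8, −11)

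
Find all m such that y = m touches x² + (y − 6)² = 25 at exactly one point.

m = 1 or m = 11

Tangency holds when the distance from the centre (0, 6) to the line equals the radius 5:
|0·0 + 1·6 − m| / √1 = 5
|m − (6)| = 5, so m = 11 or m = 1.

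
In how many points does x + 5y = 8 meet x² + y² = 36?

2

d² = (1·0 + 5·0 − (8))²/26 = 32/13; r² = 36.
Since d² < r², the line cuts the circle twice.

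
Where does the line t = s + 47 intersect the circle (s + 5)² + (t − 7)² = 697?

(−29, 18) and (−16, 31)

Substitute t = s + 47:
2s² + 90s + 928 = 0  ⟹  s² + 45s + 464 = 0
s = −16 or s = −29, giving (−16, 31) and (−29, 18).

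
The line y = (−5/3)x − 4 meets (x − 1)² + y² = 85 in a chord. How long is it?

3√34

The distance from (1, 0) to the line is 17/√34, and r² = 85.
Chord = 2√(r² − d²) = 2·√(153/2) = 3√34.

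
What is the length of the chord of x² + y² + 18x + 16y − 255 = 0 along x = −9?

40

Centre (−9, −8), r² = 400. Perpendicular distance d from centre to line = |0| / √1 = 0.
Chord = 2√(r² − d²) = 2·√(400) = 40.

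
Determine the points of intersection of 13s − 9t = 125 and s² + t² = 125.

Express t = (−125 + 13s)/9 and substitute into the circle:
250s² − 3250s + 5500 = 0  ⟹  s² − 13s + 22 = 0
s = 11 or s = 2, giving (11, 2) and (2, −11).

(2, −11) and (11, 2)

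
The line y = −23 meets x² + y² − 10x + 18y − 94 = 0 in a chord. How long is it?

Express y = −23 and substitute into the circle:
x² − 10x + 21 = 0
x = 7 or x = 3, giving (7, −23) and (3, −23).
Chord length = distance between (7, −23) and (3, −23) = √16 = 4.

4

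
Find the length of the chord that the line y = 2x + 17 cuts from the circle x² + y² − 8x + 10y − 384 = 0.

Express y = 2x + 17 and substitute into the circle:
5x² + 80x + 75 = 0  ⟹  x² + 16x + 15 = 0
x = −1 or x = −15, giving (−1, 15) and (−15, −13).
Chord length = distance between (−1, 15) and (−15, −13) = √980 = 14√5.

14√5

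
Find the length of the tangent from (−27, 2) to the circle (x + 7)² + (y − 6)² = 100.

2√79

Centre (−7, 6), r² = 100. |PO|² = (−20)² + (−4)² = 416.
The tangent meets the radius at right angles, so tangent² = |PO|² − r² = 416 − 100 = 316.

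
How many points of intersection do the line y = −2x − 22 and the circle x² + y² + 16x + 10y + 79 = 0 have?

2

Substituting the line into the circle gives 5x² + 84x + 343 = 0.
Discriminant = (84)² − 4·5·(343) = 196 > 0.
Two real roots: the line is a secant.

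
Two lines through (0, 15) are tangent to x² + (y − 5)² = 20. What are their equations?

A line y − (15) = m(x − (0)) is tangent when its distance from (0, 5) is 2√5:
(0m − (−10))² = 20(m² + 1)
m² − 4 = 0, so m = −2 or m = 2.
With m = −2: 2x + y = 15. With m = 2: 2x − y = −15.

2x + y = 15 and 2x − y = −15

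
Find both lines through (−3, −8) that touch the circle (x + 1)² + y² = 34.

Write the tangent as mx − y + (−8 − m·(−3)) = 0 and set its distance from the centre to √34:
(2m − (8))² = 34(m² + 1)
15m² + 16m − 15 = 0, so m = −5/3 or m = 3/5.
Through (−3, −8) these give 5x + 3y = −39 and 3x − 5y = 31.

5x + 3y = −39 and 3x − 5y = 31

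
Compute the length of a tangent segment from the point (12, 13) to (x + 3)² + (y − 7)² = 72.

The centre is (−3, 7) and r = 6√2. The square of the distance from P to the centre is 225 + 36 = 261.
The tangent meets the radius at right angles, so tangent² = |PO|² − r² = 261 − 72 = 189.

3√21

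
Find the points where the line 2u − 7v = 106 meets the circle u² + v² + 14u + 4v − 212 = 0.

(−10, −18) and (4, −14)

From the line, v = (−106 + 2u)/7. Substituting:
53u² + 318u − 2120 = 0  ⟹  u² + 6u − 40 = 0
u = 4 or u = −10, giving (4, −14) and (−10, −18).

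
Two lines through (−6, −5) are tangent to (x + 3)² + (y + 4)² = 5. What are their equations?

A line y − (−5) = m(x − (−6)) is tangent when its distance from (−3, −4) is √5:
(3m − (1))² = 5(m² + 1)
2m² − 3m − 2 = 0, so m = −1/2 or m = 2.
With m = −1/2: x + 2y = −16. With m = 2: 2x − y = −7.

x + 2y = −16 and 2x − y = −7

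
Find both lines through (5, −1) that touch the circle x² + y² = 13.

2x − 3y = 13 and 3x + 2y = 13

Write the tangent as mx − y + (−1 − m·(5)) = 0 and set its distance from the centre to √13:
(−5m − (1))² = 13(m² + 1)
6m² + 5m − 6 = 0, so m = 2/3 or m = −3/2.
With m = 2/3: 2x − 3y = 13. With m = −3/2: 3x + 2y = 13.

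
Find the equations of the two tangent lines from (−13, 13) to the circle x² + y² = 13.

Write the tangent as mx − y + (13 − m·(−13)) = 0 and set its distance from the centre to √13:
(13m − (−13))² = 13(m² + 1)
6m² + 13m + 6 = 0, so m = −3/2 or m = −2/3.
With m = −3/2: 3x + 2y = −13. With m = −2/3: 2x + 3y = 13.

3x + 2y = −13 and 2x + 3y = 13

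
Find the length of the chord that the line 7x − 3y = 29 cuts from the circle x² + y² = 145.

3√58

Substitute y = (−29 + 7x)/3:
58x² − 406x − 464 = 0  ⟹  x² − 7x − 8 = 0
x = 8 or x = −1, giving (8, 9) and (−1, −12).
Chord length = distance between (8, 9) and (−1, −12) = √522 = 3√58.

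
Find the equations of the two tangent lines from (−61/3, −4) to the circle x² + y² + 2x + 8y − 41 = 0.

3x + 7y = −89 and 3x − 7y = −33

Let a tangent through (−61/3, −4) have slope m. Its distance from (−1, −4) must equal √58:
(58/3m − (0))² = 58(m² + 1)
49m² − 9 = 0, so m = −3/7 or m = 3/7.
Through (−61/3, −4) these give 3x + 7y = −89 and 3x − 7y = −33.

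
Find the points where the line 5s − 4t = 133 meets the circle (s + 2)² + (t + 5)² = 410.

(9, −22) and (17, −12)

Express t = (−133 + 5s)/4 and substitute into the circle:
41s² − 1066s + 6273 = 0  ⟹  s² − 26s + 153 = 0
s = 17 or s = 9, giving (17, −12) and (9, −22).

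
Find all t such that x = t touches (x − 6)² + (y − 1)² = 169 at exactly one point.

t = −7 or t = 19

For a tangent, require d(centre, line) = r = 13.
|1·6 + 0·1 − t| / √1 = 13
|t − (6)| = 13, so t = 19 or t = −7.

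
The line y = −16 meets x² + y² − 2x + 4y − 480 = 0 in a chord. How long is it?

Centre (1, −2), r² = 485. Perpendicular distance d from centre to line = |14| / √1 = 14.
Chord = 2√(r² − d²) = 2·√(289) = 34.

34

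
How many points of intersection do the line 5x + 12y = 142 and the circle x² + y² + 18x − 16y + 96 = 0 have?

1

Substituting the line into the circle gives 169x² + 2132x + 6724 = 0.
Discriminant = (2132)² − 4·169·(6724) = 0.
A repeated root: the line is tangent.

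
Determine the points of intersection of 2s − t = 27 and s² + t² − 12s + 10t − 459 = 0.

(0, −27) and (20, 13)

Express t = 2s − 27 and substitute into the circle:
5s² − 100s = 0  ⟹  s² − 20s = 0
s = 20 or s = 0, giving (20, 13) and (0, −27).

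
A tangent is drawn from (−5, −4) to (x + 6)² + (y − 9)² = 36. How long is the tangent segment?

With centre O = (−6, 9), |OP|² = 170 and r² = 36.
Power of the point: PT² = |PO|² − r² = 134, so PT = √134.

√134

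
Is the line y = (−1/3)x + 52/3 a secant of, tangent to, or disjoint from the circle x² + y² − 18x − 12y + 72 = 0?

Substituting the line into the circle gives 10x² − 230x + 1480 = 0.
Discriminant = (−230)² − 4·10·(1480) = −6300 < 0.
No real roots: the line does not meet the circle.

disjoint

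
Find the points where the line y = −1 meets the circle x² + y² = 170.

Express y = −1 and substitute into the circle:
x² − 169 = 0
x = 13 or x = −13, giving (13, −1) and (−13, −1).

(−13, −1) and (13, −1)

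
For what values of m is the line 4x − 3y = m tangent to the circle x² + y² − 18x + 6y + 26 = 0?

The line touches the circle iff its distance from (9, −3) is 8:
|4·9 − 3·(−3) − m| / √25 = 8
|m − (45)| = 8·5, so m = 85 or m = 5.

m = 5 or m = 85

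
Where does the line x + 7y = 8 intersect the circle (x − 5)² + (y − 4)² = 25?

(1, 1) and (8, 0)

Substitute y = (8 − x)/7:
50x² − 450x + 400 = 0  ⟹  x² − 9x + 8 = 0
x = 8 or x = 1, giving (8, 0) and (1, 1).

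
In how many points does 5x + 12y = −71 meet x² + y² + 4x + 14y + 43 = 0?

2

Substituting the line into the circle gives 169x² + 446x − 695 = 0.
Discriminant = (446)² − 4·169·(−695) = 668736 > 0.
Two real roots: the line is a secant.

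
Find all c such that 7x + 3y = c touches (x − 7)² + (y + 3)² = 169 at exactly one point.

The line touches the circle iff its distance from (7, −3) is 13:
|7·7 + 3·(−3) − c| / √58 = 13
|c − (40)| = 13√58.

c = 40 ± 13√58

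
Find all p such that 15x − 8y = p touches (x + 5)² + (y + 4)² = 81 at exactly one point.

For a tangent, require d(centre, line) = r = 9.
|15·(−5) − 8·(−4) − p| / √289 = 9
|p − (−43)| = 9·17, so p = 110 or p = −196.

p = −196 or p = 110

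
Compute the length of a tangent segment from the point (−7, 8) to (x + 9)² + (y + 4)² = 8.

Centre (−9, −4), r² = 8. |PO|² = (2)² + (12)² = 148.
By the tangent–radius right angle, tangent length = √(|PO|² − r²) = √140 = 2√35.

2√35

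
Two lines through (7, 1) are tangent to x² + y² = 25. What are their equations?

4x − 3y = 25 and 3x + 4y = 25

Write the tangent as mx − y + (1 − m·(7)) = 0 and set its distance from the centre to 5:
[m·(−7) − (−1)]² = 25(m² + 1)
12m² − 7m − 12 = 0, so m = 4/3 or m = −3/4.
Through (7, 1) these give 4x − 3y = 25 and 3x + 4y = 25.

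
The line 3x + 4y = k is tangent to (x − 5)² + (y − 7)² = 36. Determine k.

k = 13 or k = 73

The line touches the circle iff its distance from (5, 7) is 6:
|3·5 + 4·7 − k| / √25 = 6
|k − (43)| = 6·5, so k = 73 or k = 13.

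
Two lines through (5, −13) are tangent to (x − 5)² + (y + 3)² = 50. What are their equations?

x − y = 18 and x + y = −8

Let a tangent through (5, −13) have slope m. Its distance from (5, −3) must equal 5√2:
(0m − (10))² = 50(m² + 1)
m² − 1 = 0, so m = 1 or m = −1.
With m = 1: x − y = 18. With m = −1: x + y = −8.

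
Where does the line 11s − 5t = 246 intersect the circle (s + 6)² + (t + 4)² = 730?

(11, −25) and (21, −3)

Express t = (−246 + 11s)/5 and substitute into the circle:
146s² − 4672s + 33726 = 0  ⟹  s² − 32s + 231 = 0
s = 21 or s = 11, giving (21, −3) and (11, −25).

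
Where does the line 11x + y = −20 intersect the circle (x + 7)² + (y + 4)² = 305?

From the line, y = −11x − 20. Substituting:
122x² + 366x = 0  ⟹  x² + 3x = 0
x = 0 or x = −3, giving (0, −20) and (−3, 13).

(−3, 13) and (0, −20)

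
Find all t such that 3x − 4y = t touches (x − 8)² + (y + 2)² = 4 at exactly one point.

t = 22 or t = 42

Tangency holds when the distance from the centre (8, −2) to the line equals the radius 2:
|3·8 − 4·(−2) − t| / √25 = 2
|t − (32)| = 2·5, so t = 42 or t = 22.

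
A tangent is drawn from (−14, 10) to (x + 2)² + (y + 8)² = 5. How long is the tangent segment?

√463

With centre O = (−2, −8), |OP|² = 468 and r² = 5.
The tangent meets the radius at right angles, so tangent² = |PO|² − r² = 468 − 5 = 463.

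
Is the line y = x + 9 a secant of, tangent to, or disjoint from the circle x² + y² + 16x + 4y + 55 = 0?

Centre (−8, −2), r² = 13. Distance² from centre to line = (3)²/2 = 9/2.
Since d² < r², the line cuts the circle twice.

secant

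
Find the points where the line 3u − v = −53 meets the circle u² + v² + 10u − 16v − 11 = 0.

Express v = 3u + 53 and substitute into the circle:
10u² + 280u + 1950 = 0  ⟹  u² + 28u + 195 = 0
u = −13 or u = −15, giving (−13, 14) and (−15, 8).

(−15, 8) and (−13, 14)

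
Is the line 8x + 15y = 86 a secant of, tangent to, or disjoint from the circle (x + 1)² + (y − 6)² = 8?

secant

d² = (8·(−1) + 15·6 − (86))²/289 = 16/289; r² = 8.
Since d² < r², the line cuts the circle twice.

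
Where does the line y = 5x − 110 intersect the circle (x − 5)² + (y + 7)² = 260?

(19, −15) and (21, −5)

Substitute y = 5x − 110:
26x² − 1040x + 10374 = 0  ⟹  x² − 40x + 399 = 0
x = 21 or x = 19, giving (21, −5) and (19, −15).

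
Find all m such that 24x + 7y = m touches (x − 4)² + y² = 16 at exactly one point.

Tangency holds when the distance from the centre (4, 0) to the line equals the radius 4:
|24·4 + 7·0 − m| / √625 = 4
|m − (96)| = 4·25, so m = 196 or m = −4.

m = −4 or m = 196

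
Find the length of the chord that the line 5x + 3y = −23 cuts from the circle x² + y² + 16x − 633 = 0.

9√34

The distance from (−8, 0) to the line is 17/√34, and r² = 697.
Chord = 2√(r² − d²) = 2·√(1377/2) = 9√34.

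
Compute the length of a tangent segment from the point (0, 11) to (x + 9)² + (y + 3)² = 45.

With centre O = (−9, −3), |OP|² = 277 and r² = 45.
The tangent meets the radius at right angles, so tangent² = |PO|² − r² = 277 − 45 = 232.

2√58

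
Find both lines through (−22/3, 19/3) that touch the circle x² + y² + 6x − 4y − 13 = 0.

A line y − (19/3) = m(x − (−22/3)) is tangent when its distance from (−3, 2) is √26:
[m·(13/3) − (−13/3)]² = 26(m² + 1)
5m² − 26m + 5 = 0, so m = 1/5 or m = 5.
With m = 1/5: x − 5y = −39. With m = 5: 5x − y = −43.

x − 5y = −39 and 5x − y = −43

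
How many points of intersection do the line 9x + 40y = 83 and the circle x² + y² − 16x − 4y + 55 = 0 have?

Substituting the line into the circle gives 1681x² − 25654x + 81609 = 0.
Discriminant = (−25654)² − 4·1681·(81609) = 109388800 > 0.
Two real roots: the line is a secant.

2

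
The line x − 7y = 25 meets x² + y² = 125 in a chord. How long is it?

15√2

Express y = (−25 + x)/7 and substitute into the circle:
50x² − 50x − 5500 = 0  ⟹  x² − x − 110 = 0
x = 11 or x = −10, giving (11, −2) and (−10, −5).
|(11, −2) − (−10, −5)| = √((21)² + (3)²) = 15√2.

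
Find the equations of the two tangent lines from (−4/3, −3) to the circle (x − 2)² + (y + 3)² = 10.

Write the tangent as mx − y + (−3 − m·(−4/3)) = 0 and set its distance from the centre to √10:
[m·(10/3) − (0)]² = 10(m² + 1)
m² − 9 = 0, so m = 3 or m = −3.
Through (−4/3, −3) these give 3x − y = −1 and 3x + y = −7.

3x − y = −1 and 3x + y = −7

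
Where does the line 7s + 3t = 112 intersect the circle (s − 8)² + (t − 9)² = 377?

Substitute t = (112 − 7s)/3:
58s² − 1334s + 4408 = 0  ⟹  s² − 23s + 76 = 0
s = 19 or s = 4, giving (19, −7) and (4, 28).

(4, 28) and (19, −7)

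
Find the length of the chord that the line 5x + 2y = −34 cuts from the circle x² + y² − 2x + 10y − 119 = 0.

4√29

Express y = (−34 − 5x)/2 and substitute into the circle:
29x² + 232x = 0  ⟹  x² + 8x = 0
x = 0 or x = −8, giving (0, −17) and (−8, 3).
|(0, −17) − (−8, 3)| = √((8)² + (−20)²) = 4√29.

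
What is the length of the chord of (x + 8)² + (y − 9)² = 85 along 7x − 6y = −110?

Express y = (110 + 7x)/6 and substitute into the circle:
85x² + 1360x + 2380 = 0  ⟹  x² + 16x + 28 = 0
x = −2 or x = −14, giving (−2, 16) and (−14, 2).
|(−2, 16) − (−14, 2)| = √((12)² + (14)²) = 2√85.

2√85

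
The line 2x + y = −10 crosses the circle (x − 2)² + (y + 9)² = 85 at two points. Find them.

(−4, −2) and (4, −18)

Substitute y = −2x − 10:
5x² − 80 = 0  ⟹  x² − 16 = 0
x = 4 or x = −4, giving (4, −18) and (−4, −2).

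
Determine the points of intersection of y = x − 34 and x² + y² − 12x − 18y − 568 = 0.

Substitute y = x − 34:
2x² − 98x + 1200 = 0  ⟹  x² − 49x + 600 = 0
x = 25 or x = 24, giving (25, −9) and (24, −10).

(24, −10) and (25, −9)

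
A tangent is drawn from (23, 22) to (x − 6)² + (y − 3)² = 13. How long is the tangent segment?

Centre (6, 3), r² = 13. |PO|² = (17)² + (19)² = 650.
By the tangent–radius right angle, tangent length = √(|PO|² − r²) = √637 = 7√13.

7√13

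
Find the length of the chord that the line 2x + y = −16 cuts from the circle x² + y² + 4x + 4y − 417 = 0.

Express y = −2x − 16 and substitute into the circle:
5x² + 60x − 225 = 0  ⟹  x² + 12x − 45 = 0
x = 3 or x = −15, giving (3, −22) and (−15, 14).
|(3, −22) − (−15, 14)| = √((18)² + (−36)²) = 18√5.

18√5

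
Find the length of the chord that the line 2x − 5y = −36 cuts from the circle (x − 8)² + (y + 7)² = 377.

4√29

Substitute y = (36 + 2x)/5:
29x² − 116x − 2784 = 0  ⟹  x² − 4x − 96 = 0
x = 12 or x = −8, giving (12, 12) and (−8, 4).
Chord length = distance between (12, 12) and (−8, 4) = √464 = 4√29.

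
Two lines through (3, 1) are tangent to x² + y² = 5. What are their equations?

Write the tangent as mx − y + (1 − m·(3)) = 0 and set its distance from the centre to √5:
[m·(−3) − (−1)]² = 5(m² + 1)
2m² − 3m − 2 = 0, so m = 2 or m = −1/2.
With m = 2: 2x − y = 5. With m = −1/2: x + 2y = 5.

2x − y = 5 and x + 2y = 5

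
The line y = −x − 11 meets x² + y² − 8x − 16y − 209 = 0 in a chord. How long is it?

7√2

From the line, y = −x − 11. Substituting:
2x² + 30x + 88 = 0  ⟹  x² + 15x + 44 = 0
x = −4 or x = −11, giving (−4, −7) and (−11, 0).
Chord length = distance between (−4, −7) and (−11, 0) = √98 = 7√2.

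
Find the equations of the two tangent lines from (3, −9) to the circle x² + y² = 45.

Write the tangent as mx − y + (−9 − m·(3)) = 0 and set its distance from the centre to 3√5:
(−3m − (9))² = 45(m² + 1)
2m² − 3m − 2 = 0, so m = 2 or m = −1/2.
Through (3, −9) these give 2x − y = 15 and x + 2y = −15.

2x − y = 15 and x + 2y = −15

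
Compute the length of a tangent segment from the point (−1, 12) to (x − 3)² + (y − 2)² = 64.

Centre (3, 2), r² = 64. |PO|² = (−4)² + (10)² = 116.
By the tangent–radius right angle, tangent length = √(|PO|² − r²) = √52 = 2√13.

2√13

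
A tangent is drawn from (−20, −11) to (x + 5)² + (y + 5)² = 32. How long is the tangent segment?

√229

The centre is (−5, −5) and r = 4√2. The square of the distance from P to the centre is 225 + 36 = 261.
By the tangent–radius right angle, tangent length = √(|PO|² − r²) = √229.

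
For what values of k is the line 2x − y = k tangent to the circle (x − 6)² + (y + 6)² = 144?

k = 18 ± 12√5

Tangency holds when the distance from the centre (6, −6) to the line equals the radius 12:
|2·6 − 1·(−6) − k| / √5 = 12
|k − (18)| = 12√5.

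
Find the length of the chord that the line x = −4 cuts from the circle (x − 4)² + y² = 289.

The distance from (4, 0) to the line is 8, and r² = 289.
Chord = 2√(r² − d²) = 2·√(225) = 30.

30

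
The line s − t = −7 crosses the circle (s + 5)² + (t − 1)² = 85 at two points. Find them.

Express t = s + 7 and substitute into the circle:
2s² + 22s − 24 = 0  ⟹  s² + 11s − 12 = 0
s = 1 or s = −12, giving (1, 8) and (−12, −5).

(−12, −5) and (1, 8)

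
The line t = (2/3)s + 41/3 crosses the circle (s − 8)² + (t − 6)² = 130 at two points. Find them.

(−1, 13) and (5, 17)

Substitute t = (41 + 2s)/3:
13s² − 52s − 65 = 0  ⟹  s² − 4s − 5 = 0
s = 5 or s = −1, giving (5, 17) and (−1, 13).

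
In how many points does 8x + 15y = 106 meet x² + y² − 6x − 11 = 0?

0

d² = (8·3 + 15·0 − (106))²/289 = 6724/289; r² = 20.
Since d² > r², the line lies outside the circle.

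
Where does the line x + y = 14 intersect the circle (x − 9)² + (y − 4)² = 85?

From the line, y = −x + 14. Substituting:
2x² − 38x + 96 = 0  ⟹  x² − 19x + 48 = 0
x = 16 or x = 3, giving (16, −2) and (3, 11).

(3, 11) and (16, −2)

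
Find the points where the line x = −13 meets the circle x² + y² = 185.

(−13, −4) and (−13, 4)

The line gives x = −13. Substituting into the circle:
y² − 16 = 0
y = 4 or y = −4, giving (−13, 4) and (−13, −4).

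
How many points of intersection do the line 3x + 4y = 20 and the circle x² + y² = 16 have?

1

d² = (3·0 + 4·0 − (20))²/25 = 16; r² = 16.
Since d² = r², the line is tangent.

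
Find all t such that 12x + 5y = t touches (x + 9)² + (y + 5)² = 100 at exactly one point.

The line touches the circle iff its distance from (−9, −5) is 10:
|12·(−9) + 5·(−5) − t| / √169 = 10
|t − (−133)| = 10·13, so t = −3 or t = −263.

t = −263 or t = −3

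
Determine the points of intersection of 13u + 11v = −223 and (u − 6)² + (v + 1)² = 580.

From the line, v = (−223 − 13u)/11. Substituting:
290u² + 4060u − 20880 = 0  ⟹  u² + 14u − 72 = 0
u = 4 or u = −18, giving (4, −25) and (−18, 1).

(−18, 1) and (4, −25)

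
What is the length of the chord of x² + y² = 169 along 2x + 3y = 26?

6√13

Centre (0, 0), r² = 169. Perpendicular distance d from centre to line = |−26| / √13 = 26/√13.
Half the chord is √(r² − d²) = √(117), so the full chord is 6√13.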